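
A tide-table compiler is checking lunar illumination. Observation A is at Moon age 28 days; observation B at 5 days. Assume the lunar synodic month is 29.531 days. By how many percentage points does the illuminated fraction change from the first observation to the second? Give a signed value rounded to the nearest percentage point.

+23 pp

First observation: θ = 360°·28/29.531 = 341.3°, so f = 0.026.
Second observation: θ = 61.0°, f = 0.257.
Δf = 0.257 − 0.026 = +0.231, i.e. +23 pp.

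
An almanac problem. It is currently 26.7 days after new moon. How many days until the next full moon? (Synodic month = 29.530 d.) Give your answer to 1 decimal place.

17.6 days

Full moon is 0.5 of the way through the cycle: age 0.5 × 29.530 = 14.765 d.
This lunation's full moon (14.765 d) has passed, so add one period: 44.295 − 26.7 = 17.595 days.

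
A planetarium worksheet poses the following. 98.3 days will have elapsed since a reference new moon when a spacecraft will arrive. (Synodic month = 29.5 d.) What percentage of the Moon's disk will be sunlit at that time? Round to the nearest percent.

75%

98.3 d spans 3 complete synodic months (3 × 29.5 = 88.50 d) plus 9.80 d.
The Moon has covered 9.80/29.5 of its cycle, so θ ≈ 360° × 9.80/29.5 = 119.6°.
cos 119.6° = (-0.494), so f = (1 − (-0.494))/2 = 0.747, so 75%.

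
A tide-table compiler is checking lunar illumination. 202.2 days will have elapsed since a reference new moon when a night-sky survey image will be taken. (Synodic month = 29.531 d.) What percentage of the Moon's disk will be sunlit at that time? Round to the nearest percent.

202.2 d spans 6 complete synodic months (6 × 29.531 = 177.19 d) plus 25.01 d.
Phase angle: θ = 360°·(25.01 d)/(29.531 d) = 304.9°.
Illuminated fraction = (1 − cos 304.9°)/2 = (1 − 0.573)/2 ≈ 0.214, so 21%.

21%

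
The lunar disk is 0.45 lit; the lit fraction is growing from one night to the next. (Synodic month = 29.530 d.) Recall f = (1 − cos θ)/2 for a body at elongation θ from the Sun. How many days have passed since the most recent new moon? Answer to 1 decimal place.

6.9 days

Invert f = (1 − cos θ)/2 to get cos θ = 1 − 2(0.45) = 0.100, hence θ₀ = arccos 0.100 = 84.3°.
Waxing ⇒ before full, so θ = 84.3°.
That fraction of the synodic month is 84.3/360 × 29.530 d ≈ 6.91 d.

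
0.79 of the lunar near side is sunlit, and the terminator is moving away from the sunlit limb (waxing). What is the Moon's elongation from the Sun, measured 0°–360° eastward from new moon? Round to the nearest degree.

Invert f = (1 − cos θ)/2 to get cos θ = 1 − 2(0.79) = -0.580, hence θ₀ = arccos -0.580 = 125.5°.
The Moon is waxing (0°–180°), so θ = 125.5° directly.

125°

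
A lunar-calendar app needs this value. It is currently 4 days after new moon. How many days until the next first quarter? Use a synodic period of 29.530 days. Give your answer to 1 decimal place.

First quarter occurs at elongation 90°, i.e. at age 29.530 × 90/360 = 7.383 d.
So 3.383 days remain (7.383 − 4).

3.4 days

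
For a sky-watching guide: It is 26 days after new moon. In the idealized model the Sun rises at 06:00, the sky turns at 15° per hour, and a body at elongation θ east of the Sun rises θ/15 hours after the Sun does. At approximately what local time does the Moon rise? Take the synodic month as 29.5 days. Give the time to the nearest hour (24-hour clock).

03:00

Phase angle: θ = 360°·(26 d)/(29.5 d) = 317.3°.
At 15° of sky rotation per hour, 317.3° corresponds to a 21.15 h lag.
06:00 + 21.15 h ≈ 03:09 → 03:00 to the nearest hour.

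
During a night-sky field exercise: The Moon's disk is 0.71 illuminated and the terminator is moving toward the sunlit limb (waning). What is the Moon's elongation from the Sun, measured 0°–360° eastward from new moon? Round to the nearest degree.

245°

Invert f = (1 − cos θ)/2 to get cos θ = 1 − 2(0.71) = -0.420, hence θ₀ = arccos -0.420 = 114.8°.
Since the Moon is past full (waning), take the reflex angle: θ = 360° − 114.8° = 245.2°.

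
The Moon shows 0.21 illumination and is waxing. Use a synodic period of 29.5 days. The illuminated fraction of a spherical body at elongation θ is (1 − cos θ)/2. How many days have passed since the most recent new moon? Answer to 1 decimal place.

Invert f = (1 − cos θ)/2 to get cos θ = 1 − 2(0.21) = 0.580, hence θ₀ = arccos 0.580 = 54.5°.
Before full moon the principal value applies: θ = 54.5°.
At 360°/29.5 d per day, 54.5° corresponds to 4.47 days.

4.5 days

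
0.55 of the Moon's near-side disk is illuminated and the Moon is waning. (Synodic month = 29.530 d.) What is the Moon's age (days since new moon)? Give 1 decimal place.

From f = (1 − cos θ)/2: cos θ = 1 − 2×0.55 = -0.100; arccos → 95.7°.
Waning ⇒ past full, so θ = 360° − 95.7° = 264.3°.
At 360°/29.530 d per day, 264.3° corresponds to 21.68 days.

21.7 days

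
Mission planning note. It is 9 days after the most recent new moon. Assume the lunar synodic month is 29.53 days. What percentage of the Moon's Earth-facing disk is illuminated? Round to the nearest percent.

The Moon has covered 9/29.53 of its cycle, so θ ≈ 360° × 9/29.53 = 109.7°.
With cos θ = (-0.337), the lit fraction is (1 − (-0.337))/2 ≈ 0.669, so 67%.

67%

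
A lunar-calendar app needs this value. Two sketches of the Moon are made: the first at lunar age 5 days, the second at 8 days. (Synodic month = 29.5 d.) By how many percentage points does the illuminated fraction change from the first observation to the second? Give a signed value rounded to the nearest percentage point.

First observation: θ = 360°·5/29.5 = 61.0°, so f = 0.258.
Second observation: θ = 97.6°, f = 0.566.
Δf = 0.566 − 0.258 = +0.309, i.e. +31 pp.

+31 pp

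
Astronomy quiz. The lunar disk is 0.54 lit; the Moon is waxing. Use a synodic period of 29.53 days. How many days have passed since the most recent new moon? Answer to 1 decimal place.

Invert f = (1 − cos θ)/2 to get cos θ = 1 − 2(0.54) = -0.080, hence θ₀ = arccos -0.080 = 94.6°.
Before full moon the principal value applies: θ = 94.6°.
That fraction of the synodic month is 94.6/360 × 29.53 d ≈ 7.76 d.

7.8 days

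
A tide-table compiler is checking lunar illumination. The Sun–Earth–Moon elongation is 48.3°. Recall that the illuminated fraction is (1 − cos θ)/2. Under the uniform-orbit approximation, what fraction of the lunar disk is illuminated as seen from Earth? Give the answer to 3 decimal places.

0.167

Half-versine of 48.3°: (1 − 0.665)/2 = 0.167.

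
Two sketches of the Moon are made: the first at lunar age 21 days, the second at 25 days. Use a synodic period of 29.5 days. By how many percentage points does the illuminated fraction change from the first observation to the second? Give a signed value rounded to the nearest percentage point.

First observation: θ = 360°·21/29.5 = 256.3°, so f = 0.619.
Second observation: θ = 305.1°, f = 0.213.
Δf = 0.213 − 0.619 = -0.406, i.e. -41 pp.

-41 percentage points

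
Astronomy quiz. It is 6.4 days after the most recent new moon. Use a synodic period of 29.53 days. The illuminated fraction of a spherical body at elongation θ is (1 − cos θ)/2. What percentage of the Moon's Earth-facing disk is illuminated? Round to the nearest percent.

40%

Phase angle: θ = 360°·(6.4 d)/(29.53 d) = 78.0°.
Illuminated fraction = (1 − cos 78.0°)/2 = (1 − 0.208)/2 ≈ 0.396, so 40%.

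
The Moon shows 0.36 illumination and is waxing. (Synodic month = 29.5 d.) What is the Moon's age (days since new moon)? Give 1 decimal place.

6.0 days

From f = (1 − cos θ)/2: cos θ = 1 − 2×0.36 = 0.280; arccos → 73.7°.
The Moon is waxing (0°–180°), so θ = 73.7° directly.
At 360°/29.5 d per day, 73.7° corresponds to 6.04 days.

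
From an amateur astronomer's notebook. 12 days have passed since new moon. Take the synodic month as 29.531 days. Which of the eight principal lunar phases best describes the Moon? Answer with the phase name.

waxing gibbous

θ ≈ 360° × 12/29.531 = 146°, which falls in the waxing gibbous sector.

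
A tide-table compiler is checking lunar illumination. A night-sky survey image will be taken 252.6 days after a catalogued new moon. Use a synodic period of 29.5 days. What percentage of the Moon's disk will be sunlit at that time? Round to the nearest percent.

252.6 d spans 8 complete synodic months (8 × 29.5 = 236.00 d) plus 16.60 d.
The Moon has covered 16.60/29.5 of its cycle, so θ ≈ 360° × 16.60/29.5 = 202.6°.
cos 202.6° = (-0.923), so f = (1 − (-0.923))/2 = 0.962, so 96%.

96%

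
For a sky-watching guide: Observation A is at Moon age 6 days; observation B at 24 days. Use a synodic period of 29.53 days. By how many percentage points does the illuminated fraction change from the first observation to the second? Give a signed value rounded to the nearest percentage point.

-5 pp

First observation: θ = 360°·6/29.53 = 73.1°, so f = 0.355.
Second observation: θ = 292.6°, f = 0.308.
Δf = 0.308 − 0.355 = -0.047, i.e. -5 pp.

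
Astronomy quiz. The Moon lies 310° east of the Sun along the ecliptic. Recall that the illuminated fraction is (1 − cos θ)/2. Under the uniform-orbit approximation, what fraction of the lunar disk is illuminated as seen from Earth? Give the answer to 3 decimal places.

cos 310° = 0.643, so f = (1 − 0.643)/2 = 0.179.

0.179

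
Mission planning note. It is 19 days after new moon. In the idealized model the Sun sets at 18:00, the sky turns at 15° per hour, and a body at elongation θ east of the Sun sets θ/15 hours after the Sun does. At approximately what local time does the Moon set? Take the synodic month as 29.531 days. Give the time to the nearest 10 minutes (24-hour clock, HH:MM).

09:30

Elongation θ = 360° × 19/29.531 ≈ 231.6°.
The Moon trails the Sun by θ/15 = 231.6/15 ≈ 15.44 hours.
18:00 + 15.441 h ≈ 09:26 → 09:30 to the nearest ten minutes.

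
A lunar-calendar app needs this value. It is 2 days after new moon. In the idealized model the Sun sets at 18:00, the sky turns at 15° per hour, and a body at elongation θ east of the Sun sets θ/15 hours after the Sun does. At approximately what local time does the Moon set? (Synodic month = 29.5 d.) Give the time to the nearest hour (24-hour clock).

20:00

The Moon has covered 2/29.5 of its cycle, so θ ≈ 360° × 2/29.5 = 24.4°.
The Moon trails the Sun by θ/15 = 24.4/15 ≈ 1.63 hours.
18:00 + 1.63 h ≈ 19:38 → 20:00 to the nearest hour.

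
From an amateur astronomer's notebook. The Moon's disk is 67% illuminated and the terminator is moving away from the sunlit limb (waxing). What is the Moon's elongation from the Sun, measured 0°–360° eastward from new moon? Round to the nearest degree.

110°

cos θ = 1 − 2f = -0.340, giving a principal value of 109.9°.
Before full moon the principal value applies: θ = 109.9°.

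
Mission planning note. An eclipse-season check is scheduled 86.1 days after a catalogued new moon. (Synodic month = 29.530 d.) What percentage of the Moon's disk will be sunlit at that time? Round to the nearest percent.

7%

86.1/29.530 = 2.916 lunations, so 2 complete cycles and 27.04 d into the next.
Elongation θ = 360° × 27.04/29.530 ≈ 329.6°.
Illuminated fraction = (1 − cos 329.6°)/2 = (1 − 0.863)/2 ≈ 0.069, so 7%.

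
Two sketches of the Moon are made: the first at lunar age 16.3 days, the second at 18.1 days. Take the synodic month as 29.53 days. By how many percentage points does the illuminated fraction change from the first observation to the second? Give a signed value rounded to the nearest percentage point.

θ₁ = 360° × 16.3/29.53 = 198.7°, f₁ = (1 − cos θ₁)/2 = 0.974.
θ₂ = 360° × 18.1/29.53 = 220.7°, f₂ = (1 − cos θ₂)/2 = 0.879.
Change = f₂ − f₁ = -0.094 → -9 percentage points.

-9 pp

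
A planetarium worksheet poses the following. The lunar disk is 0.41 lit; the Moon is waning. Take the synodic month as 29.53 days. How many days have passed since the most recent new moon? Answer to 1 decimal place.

From f = (1 − cos θ)/2: cos θ = 1 − 2×0.41 = 0.180; arccos → 79.6°.
Waning ⇒ past full, so θ = 360° − 79.6° = 280.4°.
Age = 29.53 × 280.4°/360° ≈ 23.00 days.

23.0 days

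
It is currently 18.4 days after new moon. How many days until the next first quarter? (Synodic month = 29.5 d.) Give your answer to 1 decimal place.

18.5 days

First quarter is 0.25 of the way through the cycle: age 0.25 × 29.5 = 7.375 d.
Already past this cycle's first quarter; the next is at 7.375 + 29.5 = 36.875 d, so 36.875 − 18.4 = 18.475 days.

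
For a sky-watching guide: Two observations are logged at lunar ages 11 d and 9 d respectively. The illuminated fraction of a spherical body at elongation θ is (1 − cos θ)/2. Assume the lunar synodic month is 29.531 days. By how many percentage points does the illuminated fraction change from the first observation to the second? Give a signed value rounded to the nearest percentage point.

-18 pp

θ₁ = 360° × 11/29.531 = 134.1°, f₁ = (1 − cos θ₁)/2 = 0.848.
θ₂ = 360° × 9/29.531 = 109.7°, f₂ = (1 − cos θ₂)/2 = 0.669.
Change = f₂ − f₁ = -0.179 → -18 percentage points.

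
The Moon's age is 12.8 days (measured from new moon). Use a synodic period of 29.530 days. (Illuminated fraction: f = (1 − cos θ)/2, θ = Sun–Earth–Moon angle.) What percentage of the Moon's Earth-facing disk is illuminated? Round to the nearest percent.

96%

Phase angle: θ = 360°·(12.8 d)/(29.530 d) = 156.0°.
With cos θ = (-0.914), the lit fraction is (1 − (-0.914))/2 ≈ 0.957, so 96%.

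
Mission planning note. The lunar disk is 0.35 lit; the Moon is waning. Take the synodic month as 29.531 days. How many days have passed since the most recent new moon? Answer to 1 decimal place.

Invert f = (1 − cos θ)/2 to get cos θ = 1 − 2(0.35) = 0.300, hence θ₀ = arccos 0.300 = 72.5°.
Waning ⇒ past full, so θ = 360° − 72.5° = 287.5°.
Age = 29.531 × 287.5°/360° ≈ 23.58 days.

23.6 days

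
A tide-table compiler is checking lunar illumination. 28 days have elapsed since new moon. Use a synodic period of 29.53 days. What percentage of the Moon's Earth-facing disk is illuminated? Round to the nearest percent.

Phase angle: θ = 360°·(28 d)/(29.53 d) = 341.3°.
cos 341.3° = 0.947, so f = (1 − 0.947)/2 = 0.026, so 3%.

3%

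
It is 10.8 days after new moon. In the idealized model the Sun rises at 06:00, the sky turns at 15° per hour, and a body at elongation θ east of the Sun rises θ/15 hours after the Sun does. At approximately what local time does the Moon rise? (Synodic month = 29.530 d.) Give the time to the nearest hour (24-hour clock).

15:00

Elongation θ = 360° × 10.8/29.530 ≈ 131.7°.
The Moon trails the Sun by θ/15 = 131.7/15 ≈ 8.78 hours.
06:00 + 8.78 h ≈ 14:47 → 15:00 to the nearest hour.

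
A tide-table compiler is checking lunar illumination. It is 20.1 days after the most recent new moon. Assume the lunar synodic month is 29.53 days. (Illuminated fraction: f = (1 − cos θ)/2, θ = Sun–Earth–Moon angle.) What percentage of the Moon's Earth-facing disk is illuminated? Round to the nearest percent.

Phase angle: θ = 360°·(20.1 d)/(29.53 d) = 245.0°.
Illuminated fraction = (1 − cos 245.0°)/2 = (1 − (-0.422))/2 ≈ 0.711, so 71%.

71%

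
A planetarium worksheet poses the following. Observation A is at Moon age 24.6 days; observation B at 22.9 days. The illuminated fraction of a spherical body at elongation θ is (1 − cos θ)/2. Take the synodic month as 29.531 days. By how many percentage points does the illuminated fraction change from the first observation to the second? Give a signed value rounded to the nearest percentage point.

First observation: θ = 360°·24.6/29.531 = 299.9°, so f = 0.251.
Second observation: θ = 279.2°, f = 0.420.
Δf = 0.420 − 0.251 = +0.170, i.e. +17 pp.

+17 pp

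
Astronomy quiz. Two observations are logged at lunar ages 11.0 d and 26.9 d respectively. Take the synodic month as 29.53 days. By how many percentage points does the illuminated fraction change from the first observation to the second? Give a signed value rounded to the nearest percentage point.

-77 pp

θ₁ = 360° × 11.0/29.53 = 134.1°, f₁ = (1 − cos θ₁)/2 = 0.848.
θ₂ = 360° × 26.9/29.53 = 327.9°, f₂ = (1 − cos θ₂)/2 = 0.076.
Change = f₂ − f₁ = -0.772 → -77 percentage points.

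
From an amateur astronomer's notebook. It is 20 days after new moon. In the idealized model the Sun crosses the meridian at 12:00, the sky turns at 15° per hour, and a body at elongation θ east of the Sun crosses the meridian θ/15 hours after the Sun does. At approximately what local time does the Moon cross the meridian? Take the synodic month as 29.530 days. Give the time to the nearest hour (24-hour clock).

04:00

Elongation θ = 360° × 20/29.530 ≈ 243.8°.
At 15° of sky rotation per hour, 243.8° corresponds to a 16.25 h lag.
12:00 + 16.25 h ≈ 04:15 → 04:00 to the nearest hour.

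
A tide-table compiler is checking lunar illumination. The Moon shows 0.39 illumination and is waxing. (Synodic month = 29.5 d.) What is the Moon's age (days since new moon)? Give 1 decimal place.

6.3 days

cos θ = 1 − 2f = 0.220, giving a principal value of 77.3°.
Before full moon the principal value applies: θ = 77.3°.
Age = 29.5 × 77.3°/360° ≈ 6.33 days.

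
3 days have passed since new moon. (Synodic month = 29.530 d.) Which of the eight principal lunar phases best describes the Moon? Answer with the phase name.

waxing crescent

At 3/29.530 of the cycle, θ ≈ 37° — the waxing crescent range.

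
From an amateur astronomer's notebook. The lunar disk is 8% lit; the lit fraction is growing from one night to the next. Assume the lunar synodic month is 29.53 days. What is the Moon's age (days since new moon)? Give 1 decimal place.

Invert f = (1 − cos θ)/2 to get cos θ = 1 − 2(0.08) = 0.840, hence θ₀ = arccos 0.840 = 32.9°.
The Moon is waxing (0°–180°), so θ = 32.9° directly.
At 360°/29.53 d per day, 32.9° corresponds to 2.70 days.

2.7 days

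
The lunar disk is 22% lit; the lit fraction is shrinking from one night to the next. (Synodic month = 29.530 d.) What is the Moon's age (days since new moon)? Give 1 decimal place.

24.9 days

cos θ = 1 − 2f = 0.560, giving a principal value of 55.9°.
Waning ⇒ past full, so θ = 360° − 55.9° = 304.1°.
That fraction of the synodic month is 304.1/360 × 29.530 d ≈ 24.94 d.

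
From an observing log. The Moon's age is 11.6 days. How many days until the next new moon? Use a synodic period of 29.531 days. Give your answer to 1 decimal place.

17.9 days

One full lunation from the last new moon is 29.531 d; remaining = 29.531 − 11.6 = 17.931 d.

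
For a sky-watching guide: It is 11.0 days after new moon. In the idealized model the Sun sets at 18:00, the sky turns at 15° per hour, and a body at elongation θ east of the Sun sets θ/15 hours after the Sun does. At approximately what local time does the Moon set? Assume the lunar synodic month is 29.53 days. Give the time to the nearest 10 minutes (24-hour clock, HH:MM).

The Moon has covered 11.0/29.53 of its cycle, so θ ≈ 360° × 11.0/29.53 = 134.1°.
At 15° of sky rotation per hour, 134.1° corresponds to a 8.94 h lag.
18:00 + 8.940 h ≈ 02:56 → 03:00 to the nearest ten minutes.

03:00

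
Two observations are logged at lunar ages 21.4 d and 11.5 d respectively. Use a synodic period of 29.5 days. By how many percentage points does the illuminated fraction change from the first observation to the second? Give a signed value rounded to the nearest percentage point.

+31 percentage points

θ₁ = 360° × 21.4/29.5 = 261.2°, f₁ = (1 − cos θ₁)/2 = 0.577.
θ₂ = 360° × 11.5/29.5 = 140.3°, f₂ = (1 − cos θ₂)/2 = 0.885.
Change = f₂ − f₁ = +0.308 → +31 percentage points.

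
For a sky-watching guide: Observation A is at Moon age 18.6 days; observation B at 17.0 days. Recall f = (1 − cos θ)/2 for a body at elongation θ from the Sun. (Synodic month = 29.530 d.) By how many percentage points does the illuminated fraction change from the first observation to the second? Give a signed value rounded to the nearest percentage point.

+10 pp

First observation: θ = 360°·18.6/29.530 = 226.8°, so f = 0.843.
Second observation: θ = 207.2°, f = 0.945.
Δf = 0.945 − 0.843 = +0.102, i.e. +10 pp.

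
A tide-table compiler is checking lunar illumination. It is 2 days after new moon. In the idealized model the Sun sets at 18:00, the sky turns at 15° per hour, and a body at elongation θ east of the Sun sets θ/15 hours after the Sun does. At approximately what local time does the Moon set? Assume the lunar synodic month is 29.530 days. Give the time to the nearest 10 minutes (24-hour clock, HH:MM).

19:40

Phase angle: θ = 360°·(2 d)/(29.530 d) = 24.4°.
At 15° of sky rotation per hour, 24.4° corresponds to a 1.63 h lag.
18:00 + 1.625 h ≈ 19:38 → 19:40 to the nearest ten minutes.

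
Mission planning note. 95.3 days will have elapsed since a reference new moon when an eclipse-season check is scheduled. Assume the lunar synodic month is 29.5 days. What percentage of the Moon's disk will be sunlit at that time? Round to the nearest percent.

95.3 d spans 3 complete synodic months (3 × 29.5 = 88.50 d) plus 6.80 d.
Elongation θ = 360° × 6.80/29.5 ≈ 83.0°.
cos 83.0° = 0.122, so f = (1 − 0.122)/2 = 0.439, so 44%.

44%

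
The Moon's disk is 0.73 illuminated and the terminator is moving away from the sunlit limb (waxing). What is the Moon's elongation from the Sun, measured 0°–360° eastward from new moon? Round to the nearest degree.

Invert f = (1 − cos θ)/2 to get cos θ = 1 − 2(0.73) = -0.460, hence θ₀ = arccos -0.460 = 117.4°.
Before full moon the principal value applies: θ = 117.4°.

117°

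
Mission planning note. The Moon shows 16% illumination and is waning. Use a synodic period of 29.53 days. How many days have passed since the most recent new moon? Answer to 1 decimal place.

25.7 days

cos θ = 1 − 2f = 0.680, giving a principal value of 47.2°.
Since the Moon is past full (waning), take the reflex angle: θ = 360° − 47.2° = 312.8°.
At 360°/29.53 d per day, 312.8° corresponds to 25.66 days.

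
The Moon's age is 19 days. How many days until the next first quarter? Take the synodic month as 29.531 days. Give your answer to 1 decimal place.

17.9 days

First quarter occurs at elongation 90°, i.e. at age 29.531 × 90/360 = 7.383 d.
Already past this cycle's first quarter; the next is at 7.383 + 29.531 = 36.914 d, so 36.914 − 19 = 17.914 days.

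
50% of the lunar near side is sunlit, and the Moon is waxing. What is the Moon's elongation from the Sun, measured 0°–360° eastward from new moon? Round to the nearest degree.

90°

Invert f = (1 − cos θ)/2 to get cos θ = 1 − 2(0.50) = 0.000, hence θ₀ = arccos 0.000 = 90.0°.
Waxing ⇒ before full, so θ = 90.0°.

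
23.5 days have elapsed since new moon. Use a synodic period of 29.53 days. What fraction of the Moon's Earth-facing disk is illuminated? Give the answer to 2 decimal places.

The Moon has covered 23.5/29.53 of its cycle, so θ ≈ 360° × 23.5/29.53 = 286.5°.
Illuminated fraction = (1 − cos 286.5°)/2 = (1 − 0.284)/2 ≈ 0.358.

0.36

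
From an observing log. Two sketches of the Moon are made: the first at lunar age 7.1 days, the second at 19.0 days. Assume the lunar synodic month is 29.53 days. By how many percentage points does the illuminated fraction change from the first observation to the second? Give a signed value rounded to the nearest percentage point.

θ₁ = 360° × 7.1/29.53 = 86.6°, f₁ = (1 − cos θ₁)/2 = 0.470.
θ₂ = 360° × 19.0/29.53 = 231.6°, f₂ = (1 − cos θ₂)/2 = 0.810.
Change = f₂ − f₁ = +0.340 → +34 percentage points.

+34 pp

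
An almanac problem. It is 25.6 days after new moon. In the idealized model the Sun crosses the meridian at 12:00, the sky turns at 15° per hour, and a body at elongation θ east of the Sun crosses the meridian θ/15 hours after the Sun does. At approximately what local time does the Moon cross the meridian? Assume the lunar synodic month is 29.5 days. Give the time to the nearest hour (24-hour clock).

09:00

Elongation θ = 360° × 25.6/29.5 ≈ 312.4°.
At 15° of sky rotation per hour, 312.4° corresponds to a 20.83 h lag.
12:00 + 20.83 h ≈ 08:50 → 09:00 to the nearest hour.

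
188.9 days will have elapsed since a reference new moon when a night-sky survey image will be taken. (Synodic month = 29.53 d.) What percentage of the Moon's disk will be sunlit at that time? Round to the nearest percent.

90%

Reduce mod P: 188.9 − 6×29.53 = 11.72 d into the current lunation.
The Moon has covered 11.72/29.53 of its cycle, so θ ≈ 360° × 11.72/29.53 = 142.9°.
Illuminated fraction = (1 − cos 142.9°)/2 = (1 − (-0.797))/2 ≈ 0.899, so 90%.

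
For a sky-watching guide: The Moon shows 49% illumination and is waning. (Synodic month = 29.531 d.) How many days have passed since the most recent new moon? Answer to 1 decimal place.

22.2 days

cos θ = 1 − 2f = 0.020, giving a principal value of 88.9°.
Waning ⇒ past full, so θ = 360° − 88.9° = 271.1°.
At 360°/29.531 d per day, 271.1° corresponds to 22.24 days.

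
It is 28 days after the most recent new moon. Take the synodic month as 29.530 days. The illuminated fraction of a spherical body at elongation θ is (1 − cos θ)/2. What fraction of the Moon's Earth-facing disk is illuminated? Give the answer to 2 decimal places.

Elongation θ = 360° × 28/29.530 ≈ 341.3°.
cos 341.3° = 0.947, so f = (1 − 0.947)/2 = 0.026.

0.03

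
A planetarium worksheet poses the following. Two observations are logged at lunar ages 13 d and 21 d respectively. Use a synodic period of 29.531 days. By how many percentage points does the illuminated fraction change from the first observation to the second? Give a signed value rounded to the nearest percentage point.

-34 percentage points

θ₁ = 360° × 13/29.531 = 158.5°, f₁ = (1 − cos θ₁)/2 = 0.965.
θ₂ = 360° × 21/29.531 = 256.0°, f₂ = (1 − cos θ₂)/2 = 0.621.
Change = f₂ − f₁ = -0.344 → -34 percentage points.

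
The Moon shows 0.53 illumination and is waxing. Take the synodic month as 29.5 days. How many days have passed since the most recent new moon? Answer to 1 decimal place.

From f = (1 − cos θ)/2: cos θ = 1 − 2×0.53 = -0.060; arccos → 93.4°.
The Moon is waxing (0°–180°), so θ = 93.4° directly.
That fraction of the synodic month is 93.4/360 × 29.5 d ≈ 7.66 d.

7.7 days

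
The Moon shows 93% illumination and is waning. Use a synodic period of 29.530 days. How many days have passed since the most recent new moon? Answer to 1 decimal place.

Invert f = (1 − cos θ)/2 to get cos θ = 1 − 2(0.93) = -0.860, hence θ₀ = arccos -0.860 = 149.3°.
Waning ⇒ past full, so θ = 360° − 149.3° = 210.7°.
That fraction of the synodic month is 210.7/360 × 29.530 d ≈ 17.28 d.

17.3 days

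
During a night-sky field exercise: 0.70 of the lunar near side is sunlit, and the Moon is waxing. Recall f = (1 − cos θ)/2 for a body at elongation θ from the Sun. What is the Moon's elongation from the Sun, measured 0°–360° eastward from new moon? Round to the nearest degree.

114°

cos θ = 1 − 2f = -0.400, giving a principal value of 113.6°.
Waxing ⇒ before full, so θ = 113.6°.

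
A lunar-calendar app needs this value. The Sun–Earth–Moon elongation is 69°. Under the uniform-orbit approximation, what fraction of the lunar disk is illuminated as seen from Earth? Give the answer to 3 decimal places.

cos 69° = 0.358, so f = (1 − 0.358)/2 = 0.321.

0.321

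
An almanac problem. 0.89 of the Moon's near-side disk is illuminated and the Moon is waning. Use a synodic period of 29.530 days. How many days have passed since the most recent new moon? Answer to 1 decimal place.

From f = (1 − cos θ)/2: cos θ = 1 − 2×0.89 = -0.780; arccos → 141.3°.
A waning Moon lies in 180°–360°, so θ = 360° − 141.3° = 218.7°.
That fraction of the synodic month is 218.7/360 × 29.530 d ≈ 17.94 d.

17.9 days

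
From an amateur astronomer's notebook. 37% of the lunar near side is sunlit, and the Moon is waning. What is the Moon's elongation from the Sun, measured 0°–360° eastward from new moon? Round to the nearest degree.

285°

cos θ = 1 − 2f = 0.260, giving a principal value of 74.9°.
Since the Moon is past full (waning), take the reflex angle: θ = 360° − 74.9° = 285.1°.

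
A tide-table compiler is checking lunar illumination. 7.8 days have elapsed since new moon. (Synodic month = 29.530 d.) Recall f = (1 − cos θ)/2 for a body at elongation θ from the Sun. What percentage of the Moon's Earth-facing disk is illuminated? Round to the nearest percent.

54%

Elongation θ = 360° × 7.8/29.530 ≈ 95.1°.
With cos θ = (-0.089), the lit fraction is (1 − (-0.089))/2 ≈ 0.544, so 54%.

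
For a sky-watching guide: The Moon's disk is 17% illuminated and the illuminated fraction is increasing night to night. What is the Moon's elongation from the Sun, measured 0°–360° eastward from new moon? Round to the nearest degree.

49°

From f = (1 − cos θ)/2: cos θ = 1 − 2×0.17 = 0.660; arccos → 48.7°.
The Moon is waxing (0°–180°), so θ = 48.7° directly.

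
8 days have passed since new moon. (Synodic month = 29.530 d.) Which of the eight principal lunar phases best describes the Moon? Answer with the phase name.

first quarter

At 8/29.530 of the cycle, θ ≈ 98° — the first quarter range.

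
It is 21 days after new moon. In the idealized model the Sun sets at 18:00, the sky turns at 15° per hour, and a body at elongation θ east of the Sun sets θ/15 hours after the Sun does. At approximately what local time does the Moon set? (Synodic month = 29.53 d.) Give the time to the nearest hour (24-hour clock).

Phase angle: θ = 360°·(21 d)/(29.53 d) = 256.0°.
Delay after the Sun = 256.0° / (15°/h) ≈ 17.07 h.
18:00 + 17.07 h ≈ 11:04 → 11:00 to the nearest hour.

11:00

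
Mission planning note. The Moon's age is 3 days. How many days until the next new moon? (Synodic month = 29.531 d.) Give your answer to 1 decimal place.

The next new moon completes the synodic month: 29.531 − 3 = 26.531 days.

26.5 days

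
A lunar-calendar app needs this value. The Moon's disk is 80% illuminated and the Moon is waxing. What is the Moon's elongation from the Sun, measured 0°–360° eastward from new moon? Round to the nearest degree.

Invert f = (1 − cos θ)/2 to get cos θ = 1 − 2(0.80) = -0.600, hence θ₀ = arccos -0.600 = 126.9°.
The Moon is waxing (0°–180°), so θ = 126.9° directly.

127°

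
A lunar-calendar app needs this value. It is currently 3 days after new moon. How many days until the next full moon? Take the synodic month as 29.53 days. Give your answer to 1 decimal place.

Full moon is 0.5 of the way through the cycle: age 0.5 × 29.53 = 14.765 d.
So 11.765 days remain (14.765 − 3).

11.8 days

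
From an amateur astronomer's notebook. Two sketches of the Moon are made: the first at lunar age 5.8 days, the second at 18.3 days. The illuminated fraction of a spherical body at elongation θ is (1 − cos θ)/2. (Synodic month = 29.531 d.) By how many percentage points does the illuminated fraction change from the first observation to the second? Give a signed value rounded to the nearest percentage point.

First observation: θ = 360°·5.8/29.531 = 70.7°, so f = 0.335.
Second observation: θ = 223.1°, f = 0.865.
Δf = 0.865 − 0.335 = +0.530, i.e. +53 pp.

+53 pp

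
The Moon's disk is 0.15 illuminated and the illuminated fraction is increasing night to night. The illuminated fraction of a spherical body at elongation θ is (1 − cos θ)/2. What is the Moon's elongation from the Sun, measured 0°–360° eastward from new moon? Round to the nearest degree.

cos θ = 1 − 2f = 0.700, giving a principal value of 45.6°.
Waxing ⇒ before full, so θ = 45.6°.

46°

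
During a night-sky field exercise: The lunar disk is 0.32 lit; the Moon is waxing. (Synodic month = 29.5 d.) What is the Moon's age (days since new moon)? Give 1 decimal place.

5.6 days

Invert f = (1 − cos θ)/2 to get cos θ = 1 − 2(0.32) = 0.360, hence θ₀ = arccos 0.360 = 68.9°.
Waxing ⇒ before full, so θ = 68.9°.
That fraction of the synodic month is 68.9/360 × 29.5 d ≈ 5.65 d.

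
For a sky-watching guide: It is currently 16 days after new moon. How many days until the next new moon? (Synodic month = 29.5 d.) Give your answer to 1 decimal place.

The next new moon completes the synodic month: 29.5 − 16 = 13.500 days.

13.5 days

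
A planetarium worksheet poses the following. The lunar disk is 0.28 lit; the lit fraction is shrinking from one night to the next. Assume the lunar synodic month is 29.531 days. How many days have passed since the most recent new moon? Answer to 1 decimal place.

24.3 days

cos θ = 1 − 2f = 0.440, giving a principal value of 63.9°.
Since the Moon is past full (waning), take the reflex angle: θ = 360° − 63.9° = 296.1°.
Age = 29.531 × 296.1°/360° ≈ 24.29 days.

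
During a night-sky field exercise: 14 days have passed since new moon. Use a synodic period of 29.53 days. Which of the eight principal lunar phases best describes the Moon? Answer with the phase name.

full moon

θ ≈ 360° × 14/29.53 = 171°, which falls in the full moon sector.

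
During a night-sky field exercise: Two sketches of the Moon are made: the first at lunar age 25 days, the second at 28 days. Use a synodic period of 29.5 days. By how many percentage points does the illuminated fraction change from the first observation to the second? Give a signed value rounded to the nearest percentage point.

θ₁ = 360° × 25/29.5 = 305.1°, f₁ = (1 − cos θ₁)/2 = 0.213.
θ₂ = 360° × 28/29.5 = 341.7°, f₂ = (1 − cos θ₂)/2 = 0.025.
Change = f₂ − f₁ = -0.187 → -19 percentage points.

-19 percentage points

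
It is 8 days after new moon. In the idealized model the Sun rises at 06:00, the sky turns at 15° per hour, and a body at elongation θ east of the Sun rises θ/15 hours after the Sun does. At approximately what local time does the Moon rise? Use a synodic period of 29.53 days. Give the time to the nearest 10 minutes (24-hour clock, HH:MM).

Phase angle: θ = 360°·(8 d)/(29.53 d) = 97.5°.
Delay after the Sun = 97.5° / (15°/h) ≈ 6.50 h.
06:00 + 6.502 h ≈ 12:30 → 12:30 to the nearest ten minutes.

12:30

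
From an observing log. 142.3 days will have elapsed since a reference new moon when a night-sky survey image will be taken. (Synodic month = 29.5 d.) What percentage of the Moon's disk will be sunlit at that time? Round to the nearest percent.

28%

Reduce mod P: 142.3 − 4×29.5 = 24.30 d into the current lunation.
Phase angle: θ = 360°·(24.30 d)/(29.5 d) = 296.5°.
cos 296.5° = 0.447, so f = (1 − 0.447)/2 = 0.277, so 28%.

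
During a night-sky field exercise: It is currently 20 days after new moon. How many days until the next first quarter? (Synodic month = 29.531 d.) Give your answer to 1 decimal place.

16.9 days

First quarter is 0.25 of the way through the cycle: age 0.25 × 29.531 = 7.383 d.
This lunation's first quarter (7.383 d) has passed, so add one period: 36.914 − 20 = 16.914 days.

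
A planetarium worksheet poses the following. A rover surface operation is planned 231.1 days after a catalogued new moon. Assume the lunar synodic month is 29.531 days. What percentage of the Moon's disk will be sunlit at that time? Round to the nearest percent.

27%

231.1/29.531 = 7.826 lunations, so 7 complete cycles and 24.38 d into the next.
The Moon has covered 24.38/29.531 of its cycle, so θ ≈ 360° × 24.38/29.531 = 297.2°.
Illuminated fraction = (1 − cos 297.2°)/2 = (1 − 0.458)/2 ≈ 0.271, so 27%.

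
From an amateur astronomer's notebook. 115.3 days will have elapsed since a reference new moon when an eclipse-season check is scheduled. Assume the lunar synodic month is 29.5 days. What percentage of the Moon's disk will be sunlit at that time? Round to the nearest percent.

8%

115.3 d spans 3 complete synodic months (3 × 29.5 = 88.50 d) plus 26.80 d.
The Moon has covered 26.80/29.5 of its cycle, so θ ≈ 360° × 26.80/29.5 = 327.1°.
With cos θ = 0.839, the lit fraction is (1 − 0.839)/2 ≈ 0.080, so 8%.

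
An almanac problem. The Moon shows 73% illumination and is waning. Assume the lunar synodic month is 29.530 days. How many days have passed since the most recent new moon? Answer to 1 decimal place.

cos θ = 1 − 2f = -0.460, giving a principal value of 117.4°.
A waning Moon lies in 180°–360°, so θ = 360° − 117.4° = 242.6°.
That fraction of the synodic month is 242.6/360 × 29.530 d ≈ 19.90 d.

19.9 days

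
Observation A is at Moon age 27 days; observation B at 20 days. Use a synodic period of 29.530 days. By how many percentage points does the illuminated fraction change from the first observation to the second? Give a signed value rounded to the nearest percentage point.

First observation: θ = 360°·27/29.530 = 329.2°, so f = 0.071.
Second observation: θ = 243.8°, f = 0.721.
Δf = 0.721 − 0.071 = +0.650, i.e. +65 pp.

+65 pp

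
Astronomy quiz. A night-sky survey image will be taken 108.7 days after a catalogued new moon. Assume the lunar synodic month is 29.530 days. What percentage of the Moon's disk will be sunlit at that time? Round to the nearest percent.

71%

108.7/29.530 = 3.681 lunations, so 3 complete cycles and 20.11 d into the next.
Phase angle: θ = 360°·(20.11 d)/(29.530 d) = 245.2°.
cos 245.2° = (-0.420), so f = (1 − (-0.420))/2 = 0.710, so 71%.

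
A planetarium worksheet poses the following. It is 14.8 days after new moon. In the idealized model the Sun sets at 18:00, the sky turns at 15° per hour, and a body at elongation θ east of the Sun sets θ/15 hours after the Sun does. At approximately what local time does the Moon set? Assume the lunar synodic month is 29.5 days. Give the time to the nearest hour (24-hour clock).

Elongation θ = 360° × 14.8/29.5 ≈ 180.6°.
The Moon trails the Sun by θ/15 = 180.6/15 ≈ 12.04 hours.
18:00 + 12.04 h ≈ 06:02 → 06:00 to the nearest hour.

06:00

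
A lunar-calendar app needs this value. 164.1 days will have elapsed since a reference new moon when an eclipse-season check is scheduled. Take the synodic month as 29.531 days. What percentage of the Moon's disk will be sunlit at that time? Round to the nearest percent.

97%

164.1 d spans 5 complete synodic months (5 × 29.531 = 147.66 d) plus 16.44 d.
Elongation θ = 360° × 16.44/29.531 ≈ 200.5°.
With cos θ = (-0.937), the lit fraction is (1 − (-0.937))/2 ≈ 0.968, so 97%.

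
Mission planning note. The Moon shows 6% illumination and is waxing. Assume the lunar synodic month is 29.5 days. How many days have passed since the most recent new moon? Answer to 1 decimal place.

From f = (1 − cos θ)/2: cos θ = 1 − 2×0.06 = 0.880; arccos → 28.4°.
The Moon is waxing (0°–180°), so θ = 28.4° directly.
Age = 29.5 × 28.4°/360° ≈ 2.32 days.

2.3 days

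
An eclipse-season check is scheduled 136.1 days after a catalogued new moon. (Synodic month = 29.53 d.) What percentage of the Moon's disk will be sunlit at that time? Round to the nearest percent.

Reduce mod P: 136.1 − 4×29.53 = 17.98 d into the current lunation.
The Moon has covered 17.98/29.53 of its cycle, so θ ≈ 360° × 17.98/29.53 = 219.2°.
Illuminated fraction = (1 − cos 219.2°)/2 = (1 − (-0.775))/2 ≈ 0.888, so 89%.

89%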